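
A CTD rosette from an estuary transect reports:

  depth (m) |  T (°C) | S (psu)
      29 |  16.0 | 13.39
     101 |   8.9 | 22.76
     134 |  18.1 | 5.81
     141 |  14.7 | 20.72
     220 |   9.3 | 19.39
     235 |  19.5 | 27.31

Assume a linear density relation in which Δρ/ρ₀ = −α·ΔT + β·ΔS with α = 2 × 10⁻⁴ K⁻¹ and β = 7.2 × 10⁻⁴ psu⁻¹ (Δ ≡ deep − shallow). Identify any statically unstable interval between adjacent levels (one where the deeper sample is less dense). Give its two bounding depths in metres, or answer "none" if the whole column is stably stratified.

Evaluate Δρ/ρ₀ = −αΔT + βΔS across each adjacent pair:
  29–101 m: −αΔT+βΔS = −(2 × 10⁻⁴)(-7.1)+(7.2 × 10⁻⁴)(+9.37) = 8.2 × 10⁻³ → stable
  101–134 m: −αΔT+βΔS = −(2 × 10⁻⁴)(+9.2)+(7.2 × 10⁻⁴)(-16.95) = -0.014 → UNSTABLE
  134–141 m: −αΔT+βΔS = −(2 × 10⁻⁴)(-3.4)+(7.2 × 10⁻⁴)(+14.91) = 0.011 → stable
  141–220 m: −αΔT+βΔS = −(2 × 10⁻⁴)(-5.4)+(7.2 × 10⁻⁴)(-1.33) = 1.2 × 10⁻⁴ → stable
  220–235 m: −αΔT+βΔS = −(2 × 10⁻⁴)(+10.2)+(7.2 × 10⁻⁴)(+7.92) = 3.7 × 10⁻³ → stable
The 101–134 m interval has Δρ < 0: lighter water underlies denser water.

101–134 m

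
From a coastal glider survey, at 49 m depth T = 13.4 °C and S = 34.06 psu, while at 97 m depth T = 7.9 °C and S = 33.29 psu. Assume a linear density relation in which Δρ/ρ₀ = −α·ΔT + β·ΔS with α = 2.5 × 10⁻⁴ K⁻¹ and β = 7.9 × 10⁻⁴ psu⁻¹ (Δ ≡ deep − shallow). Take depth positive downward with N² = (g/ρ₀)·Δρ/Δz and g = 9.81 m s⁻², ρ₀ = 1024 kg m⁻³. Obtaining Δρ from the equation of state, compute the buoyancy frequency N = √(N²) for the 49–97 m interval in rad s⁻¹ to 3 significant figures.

0.0125 rad s⁻¹

ΔT = -5.5 K, ΔS = -0.77 psu (deep − shallow).
Δρ/ρ₀ = −αΔT + βΔS = 1.375 × 10⁻³ − 6.083 × 10⁻⁴ = 7.667 × 10⁻⁴, so Δρ ≈ 0.7851 kg m⁻³.
N² = (g/ρ₀)·Δρ/Δz = g·(Δρ/ρ₀)/Δz = 9.81 × 7.667 × 10⁻⁴ / 48 = 1.5669 × 10⁻⁴ s⁻².
N = √(1.5669 × 10⁻⁴) = 0.012518 rad s⁻¹ ≈ 0.0125 rad s⁻¹.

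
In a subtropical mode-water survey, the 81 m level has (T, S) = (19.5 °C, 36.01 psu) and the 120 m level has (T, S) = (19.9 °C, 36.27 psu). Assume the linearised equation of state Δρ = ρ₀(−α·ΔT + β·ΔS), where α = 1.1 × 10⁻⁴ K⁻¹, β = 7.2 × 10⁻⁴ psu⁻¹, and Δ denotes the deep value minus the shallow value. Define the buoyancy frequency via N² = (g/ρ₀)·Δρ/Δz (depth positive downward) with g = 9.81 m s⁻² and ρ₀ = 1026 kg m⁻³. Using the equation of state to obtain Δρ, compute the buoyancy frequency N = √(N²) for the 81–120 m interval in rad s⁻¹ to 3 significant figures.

ΔT = +0.4 K, ΔS = +0.26 psu (deep − shallow).
Δρ/ρ₀ = −αΔT + βΔS = -4.40 × 10⁻⁵ + 1.872 × 10⁻⁴ = 1.432 × 10⁻⁴, so Δρ ≈ 0.1469 kg m⁻³.
N² = (g/ρ₀)·Δρ/Δz = g·(Δρ/ρ₀)/Δz = 9.81 × 1.432 × 10⁻⁴ / 39 = 3.6020 × 10⁻⁵ s⁻².
N = √(3.6020 × 10⁻⁵) = 6.0017 × 10⁻³ rad s⁻¹ ≈ 6.00 × 10⁻³ rad s⁻¹.

6.00 × 10⁻³ rad s⁻¹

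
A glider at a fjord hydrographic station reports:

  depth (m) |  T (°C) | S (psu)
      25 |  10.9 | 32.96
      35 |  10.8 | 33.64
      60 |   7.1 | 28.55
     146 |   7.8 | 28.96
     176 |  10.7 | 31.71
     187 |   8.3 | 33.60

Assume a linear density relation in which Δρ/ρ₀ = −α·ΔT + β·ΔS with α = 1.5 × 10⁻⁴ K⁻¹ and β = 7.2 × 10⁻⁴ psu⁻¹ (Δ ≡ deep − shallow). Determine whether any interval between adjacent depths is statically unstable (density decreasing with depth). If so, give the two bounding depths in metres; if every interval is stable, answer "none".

35–60 m

Evaluate Δρ/ρ₀ = −αΔT + βΔS across each adjacent pair:
  25–35 m: −αΔT+βΔS = −(1.5 × 10⁻⁴)(-0.1)+(7.2 × 10⁻⁴)(+0.68) = 5.0 × 10⁻⁴ → stable
  35–60 m: −αΔT+βΔS = −(1.5 × 10⁻⁴)(-3.7)+(7.2 × 10⁻⁴)(-5.09) = -3.1 × 10⁻³ → UNSTABLE
  60–146 m: −αΔT+βΔS = −(1.5 × 10⁻⁴)(+0.7)+(7.2 × 10⁻⁴)(+0.41) = 1.9 × 10⁻⁴ → stable
  146–176 m: −αΔT+βΔS = −(1.5 × 10⁻⁴)(+2.9)+(7.2 × 10⁻⁴)(+2.75) = 1.5 × 10⁻³ → stable
  176–187 m: −αΔT+βΔS = −(1.5 × 10⁻⁴)(-2.4)+(7.2 × 10⁻⁴)(+1.89) = 1.7 × 10⁻³ → stable
The 35–60 m interval has Δρ < 0: lighter water underlies denser water.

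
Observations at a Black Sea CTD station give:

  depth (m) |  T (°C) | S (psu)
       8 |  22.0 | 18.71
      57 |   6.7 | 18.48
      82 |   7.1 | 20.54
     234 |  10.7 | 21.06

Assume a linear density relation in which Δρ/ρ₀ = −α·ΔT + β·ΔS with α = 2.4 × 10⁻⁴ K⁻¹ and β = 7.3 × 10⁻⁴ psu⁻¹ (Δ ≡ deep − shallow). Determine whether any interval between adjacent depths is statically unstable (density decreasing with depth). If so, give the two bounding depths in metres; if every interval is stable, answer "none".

Evaluate Δρ/ρ₀ = −αΔT + βΔS across each adjacent pair:
  8–57 m: −αΔT+βΔS = −(2.4 × 10⁻⁴)(-15.3)+(7.3 × 10⁻⁴)(-0.23) = 3.5 × 10⁻³ → stable
  57–82 m: −αΔT+βΔS = −(2.4 × 10⁻⁴)(+0.4)+(7.3 × 10⁻⁴)(+2.06) = 1.4 × 10⁻³ → stable
  82–234 m: −αΔT+βΔS = −(2.4 × 10⁻⁴)(+3.6)+(7.3 × 10⁻⁴)(+0.52) = -4.8 × 10⁻⁴ → UNSTABLE
The 82–234 m interval has Δρ < 0: lighter water underlies denser water.

82–234 m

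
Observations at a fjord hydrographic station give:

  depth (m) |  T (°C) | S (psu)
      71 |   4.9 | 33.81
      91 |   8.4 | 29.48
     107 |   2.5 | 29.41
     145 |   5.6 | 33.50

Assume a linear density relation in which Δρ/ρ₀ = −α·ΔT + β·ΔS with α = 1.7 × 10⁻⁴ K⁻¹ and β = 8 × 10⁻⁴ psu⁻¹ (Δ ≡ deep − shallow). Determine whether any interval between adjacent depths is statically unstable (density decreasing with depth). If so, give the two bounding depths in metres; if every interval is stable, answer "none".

Evaluate Δρ/ρ₀ = −αΔT + βΔS across each adjacent pair:
  71–91 m: −αΔT+βΔS = −(1.7 × 10⁻⁴)(+3.5)+(8 × 10⁻⁴)(-4.33) = -4.1 × 10⁻³ → UNSTABLE
  91–107 m: −αΔT+βΔS = −(1.7 × 10⁻⁴)(-5.9)+(8 × 10⁻⁴)(-0.07) = 9.5 × 10⁻⁴ → stable
  107–145 m: −αΔT+βΔS = −(1.7 × 10⁻⁴)(+3.1)+(8 × 10⁻⁴)(+4.09) = 2.7 × 10⁻³ → stable
The 71–91 m interval has Δρ < 0: lighter water underlies denser water.

71–91 m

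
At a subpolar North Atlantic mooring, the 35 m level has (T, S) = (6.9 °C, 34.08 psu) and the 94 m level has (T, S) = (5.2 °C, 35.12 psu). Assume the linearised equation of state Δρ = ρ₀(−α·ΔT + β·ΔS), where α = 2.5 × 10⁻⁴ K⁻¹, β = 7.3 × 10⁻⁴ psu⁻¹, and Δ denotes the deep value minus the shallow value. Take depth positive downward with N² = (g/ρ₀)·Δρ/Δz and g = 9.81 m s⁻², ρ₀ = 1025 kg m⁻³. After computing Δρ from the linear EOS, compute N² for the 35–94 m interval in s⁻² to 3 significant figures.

1.97 × 10⁻⁴ s⁻²

ΔT = -1.7 K, ΔS = +1.04 psu (deep − shallow).
Δρ/ρ₀ = −αΔT + βΔS = 4.25 × 10⁻⁴ + 7.592 × 10⁻⁴ = 1.1842 × 10⁻³, so Δρ ≈ 1.214 kg m⁻³.
N² = (g/ρ₀)·Δρ/Δz = g·(Δρ/ρ₀)/Δz = 9.81 × 1.1842 × 10⁻³ / 59 = 1.9690 × 10⁻⁴ s⁻² ≈ 1.97 × 10⁻⁴ s⁻².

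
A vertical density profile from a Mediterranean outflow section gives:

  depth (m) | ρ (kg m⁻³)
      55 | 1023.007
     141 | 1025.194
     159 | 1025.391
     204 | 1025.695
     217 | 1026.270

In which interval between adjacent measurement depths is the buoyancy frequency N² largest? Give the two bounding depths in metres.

Compute the density gradient over each adjacent pair:
  55–141 m: Δρ/Δz = 2.187/86 = 0.025 kg m⁻⁴
  141–159 m: Δρ/Δz = 0.197/18 = 0.011 kg m⁻⁴
  159–204 m: Δρ/Δz = 0.304/45 = 6.8 × 10⁻³ kg m⁻⁴
  204–217 m: Δρ/Δz = 0.575/13 = 0.044 kg m⁻⁴
The largest gradient is in the 204–217 m interval — the pycnocline.

204–217 m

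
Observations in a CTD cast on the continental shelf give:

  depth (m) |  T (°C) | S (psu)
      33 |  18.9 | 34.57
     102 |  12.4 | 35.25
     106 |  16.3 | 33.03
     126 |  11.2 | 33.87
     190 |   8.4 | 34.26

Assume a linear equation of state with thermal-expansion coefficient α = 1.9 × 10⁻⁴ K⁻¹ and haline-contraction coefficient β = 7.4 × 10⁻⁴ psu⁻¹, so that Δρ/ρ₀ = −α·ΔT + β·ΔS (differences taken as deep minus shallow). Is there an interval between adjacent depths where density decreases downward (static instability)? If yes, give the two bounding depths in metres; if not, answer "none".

102–106 m

Evaluate Δρ/ρ₀ = −αΔT + βΔS across each adjacent pair:
  33–102 m: −αΔT+βΔS = −(1.9 × 10⁻⁴)(-6.5)+(7.4 × 10⁻⁴)(+0.68) = 1.7 × 10⁻³ → stable
  102–106 m: −αΔT+βΔS = −(1.9 × 10⁻⁴)(+3.9)+(7.4 × 10⁻⁴)(-2.22) = -2.4 × 10⁻³ → UNSTABLE
  106–126 m: −αΔT+βΔS = −(1.9 × 10⁻⁴)(-5.1)+(7.4 × 10⁻⁴)(+0.84) = 1.6 × 10⁻³ → stable
  126–190 m: −αΔT+βΔS = −(1.9 × 10⁻⁴)(-2.8)+(7.4 × 10⁻⁴)(+0.39) = 8.2 × 10⁻⁴ → stable
The 102–106 m interval has Δρ < 0: lighter water underlies denser water.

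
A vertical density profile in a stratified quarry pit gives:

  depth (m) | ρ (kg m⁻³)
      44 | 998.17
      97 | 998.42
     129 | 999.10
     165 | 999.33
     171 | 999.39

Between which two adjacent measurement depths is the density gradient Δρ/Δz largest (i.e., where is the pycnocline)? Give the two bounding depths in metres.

97–129 m

Compute the density gradient over each adjacent pair:
  44–97 m: Δρ/Δz = 0.25/53 = 4.7 × 10⁻³ kg m⁻⁴
  97–129 m: Δρ/Δz = 0.68/32 = 0.021 kg m⁻⁴
  129–165 m: Δρ/Δz = 0.23/36 = 6.4 × 10⁻³ kg m⁻⁴
  165–171 m: Δρ/Δz = 0.06/6 = 0.010 kg m⁻⁴
The largest gradient is in the 97–129 m interval — the pycnocline.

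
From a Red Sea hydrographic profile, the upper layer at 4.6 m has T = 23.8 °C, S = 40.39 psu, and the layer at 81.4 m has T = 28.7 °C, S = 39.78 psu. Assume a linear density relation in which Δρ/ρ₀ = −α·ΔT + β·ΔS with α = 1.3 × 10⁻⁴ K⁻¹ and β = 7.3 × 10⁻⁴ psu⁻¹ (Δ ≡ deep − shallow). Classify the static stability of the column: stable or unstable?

unstable

ΔT = 28.7 − 23.8 = +4.9 K and ΔS = 39.78 − 40.39 = -0.61 psu (deep − shallow).
−αΔT = -6.37 × 10⁻⁴; βΔS = -4.453 × 10⁻⁴; sum Δρ/ρ₀ = -1.0823 × 10⁻³.
Δρ/ρ₀ < 0, so Δρ < 0: deeper water is lighter → statically unstable; the column would overturn.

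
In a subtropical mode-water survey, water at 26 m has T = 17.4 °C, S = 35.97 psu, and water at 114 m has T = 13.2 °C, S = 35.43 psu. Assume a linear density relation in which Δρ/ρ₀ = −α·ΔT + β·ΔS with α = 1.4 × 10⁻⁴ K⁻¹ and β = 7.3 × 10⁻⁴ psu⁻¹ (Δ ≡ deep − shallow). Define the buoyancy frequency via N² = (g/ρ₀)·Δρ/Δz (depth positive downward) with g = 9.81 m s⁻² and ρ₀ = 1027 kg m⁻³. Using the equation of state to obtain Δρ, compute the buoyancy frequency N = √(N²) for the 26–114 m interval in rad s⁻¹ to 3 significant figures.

ΔT = -4.2 K, ΔS = -0.54 psu (deep − shallow).
Δρ/ρ₀ = −αΔT + βΔS = 5.88 × 10⁻⁴ − 3.942 × 10⁻⁴ = 1.938 × 10⁻⁴, so Δρ ≈ 0.1990 kg m⁻³.
N² = (g/ρ₀)·Δρ/Δz = g·(Δρ/ρ₀)/Δz = 9.81 × 1.938 × 10⁻⁴ / 88 = 2.1604 × 10⁻⁵ s⁻².
N = √(2.1604 × 10⁻⁵) = 4.6480 × 10⁻³ rad s⁻¹ ≈ 4.65 × 10⁻³ rad s⁻¹.

4.65 × 10⁻³ rad s⁻¹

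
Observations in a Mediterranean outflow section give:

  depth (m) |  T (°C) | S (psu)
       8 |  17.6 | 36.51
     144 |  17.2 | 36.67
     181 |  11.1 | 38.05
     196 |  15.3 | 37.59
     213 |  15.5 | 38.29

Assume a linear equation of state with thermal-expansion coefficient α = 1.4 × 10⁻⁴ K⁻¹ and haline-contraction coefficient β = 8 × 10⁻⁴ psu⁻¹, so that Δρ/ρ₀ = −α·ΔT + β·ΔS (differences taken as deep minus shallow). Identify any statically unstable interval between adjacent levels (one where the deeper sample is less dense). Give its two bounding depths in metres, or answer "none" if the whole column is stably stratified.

181–196 m

Evaluate Δρ/ρ₀ = −αΔT + βΔS across each adjacent pair:
  8–144 m: −αΔT+βΔS = −(1.4 × 10⁻⁴)(-0.4)+(8 × 10⁻⁴)(+0.16) = 1.8 × 10⁻⁴ → stable
  144–181 m: −αΔT+βΔS = −(1.4 × 10⁻⁴)(-6.1)+(8 × 10⁻⁴)(+1.38) = 2.0 × 10⁻³ → stable
  181–196 m: −αΔT+βΔS = −(1.4 × 10⁻⁴)(+4.2)+(8 × 10⁻⁴)(-0.46) = -9.6 × 10⁻⁴ → UNSTABLE
  196–213 m: −αΔT+βΔS = −(1.4 × 10⁻⁴)(+0.2)+(8 × 10⁻⁴)(+0.70) = 5.3 × 10⁻⁴ → stable
The 181–196 m interval has Δρ < 0: lighter water underlies denser water.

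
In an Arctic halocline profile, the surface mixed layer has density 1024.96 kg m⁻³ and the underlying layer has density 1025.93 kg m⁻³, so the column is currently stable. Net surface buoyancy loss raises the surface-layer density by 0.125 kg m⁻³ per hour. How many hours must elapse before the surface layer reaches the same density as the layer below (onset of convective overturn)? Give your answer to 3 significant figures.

Density deficit of the surface layer: 1025.93 − 1024.96 = 0.97 kg m⁻³.
Required change = 0.97 / 0.125 = 7.76 hours.

7.76 hours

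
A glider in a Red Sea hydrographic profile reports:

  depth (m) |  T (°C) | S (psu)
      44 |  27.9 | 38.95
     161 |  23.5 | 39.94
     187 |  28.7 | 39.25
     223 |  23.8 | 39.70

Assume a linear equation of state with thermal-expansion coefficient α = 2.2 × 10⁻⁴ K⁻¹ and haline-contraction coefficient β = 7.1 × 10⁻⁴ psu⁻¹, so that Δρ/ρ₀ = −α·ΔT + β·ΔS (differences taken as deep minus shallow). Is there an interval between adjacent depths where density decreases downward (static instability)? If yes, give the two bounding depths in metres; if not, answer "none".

Evaluate Δρ/ρ₀ = −αΔT + βΔS across each adjacent pair:
  44–161 m: −αΔT+βΔS = −(2.2 × 10⁻⁴)(-4.4)+(7.1 × 10⁻⁴)(+0.99) = 1.7 × 10⁻³ → stable
  161–187 m: −αΔT+βΔS = −(2.2 × 10⁻⁴)(+5.2)+(7.1 × 10⁻⁴)(-0.69) = -1.6 × 10⁻³ → UNSTABLE
  187–223 m: −αΔT+βΔS = −(2.2 × 10⁻⁴)(-4.9)+(7.1 × 10⁻⁴)(+0.45) = 1.4 × 10⁻³ → stable
The 161–187 m interval has Δρ < 0: lighter water underlies denser water.

161–187 m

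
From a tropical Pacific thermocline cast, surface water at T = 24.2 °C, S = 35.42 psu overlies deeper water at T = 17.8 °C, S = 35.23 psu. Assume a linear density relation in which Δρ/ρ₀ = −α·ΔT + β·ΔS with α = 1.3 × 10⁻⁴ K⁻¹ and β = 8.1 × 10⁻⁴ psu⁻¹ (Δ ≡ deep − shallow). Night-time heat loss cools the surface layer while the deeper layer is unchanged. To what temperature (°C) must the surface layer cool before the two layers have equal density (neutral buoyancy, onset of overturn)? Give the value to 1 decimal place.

19.0 °C

Neutral buoyancy requires Δρ = 0, i.e. −α(T_deep − T_surf′) + β(S_deep − S_surf) = 0.
T_surf′ = T_deep − (β/α)·ΔS = 17.8 − (8.1 × 10⁻⁴/1.3 × 10⁻⁴)·(-0.19) = 18.984 °C.
Cooling required: 24.2 − (18.984) = 5.216 °C.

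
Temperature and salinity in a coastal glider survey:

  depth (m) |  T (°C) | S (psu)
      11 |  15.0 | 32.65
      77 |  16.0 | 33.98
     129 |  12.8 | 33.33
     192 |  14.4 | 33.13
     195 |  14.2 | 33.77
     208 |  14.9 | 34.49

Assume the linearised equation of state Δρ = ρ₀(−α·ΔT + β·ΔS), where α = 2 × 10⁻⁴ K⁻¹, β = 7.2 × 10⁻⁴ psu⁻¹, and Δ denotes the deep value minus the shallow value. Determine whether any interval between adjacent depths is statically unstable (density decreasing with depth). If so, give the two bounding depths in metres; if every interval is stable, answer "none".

Evaluate Δρ/ρ₀ = −αΔT + βΔS across each adjacent pair:
  11–77 m: −αΔT+βΔS = −(2 × 10⁻⁴)(+1.0)+(7.2 × 10⁻⁴)(+1.33) = 7.6 × 10⁻⁴ → stable
  77–129 m: −αΔT+βΔS = −(2 × 10⁻⁴)(-3.2)+(7.2 × 10⁻⁴)(-0.65) = 1.7 × 10⁻⁴ → stable
  129–192 m: −αΔT+βΔS = −(2 × 10⁻⁴)(+1.6)+(7.2 × 10⁻⁴)(-0.20) = -4.6 × 10⁻⁴ → UNSTABLE
  192–195 m: −αΔT+βΔS = −(2 × 10⁻⁴)(-0.2)+(7.2 × 10⁻⁴)(+0.64) = 5.0 × 10⁻⁴ → stable
  195–208 m: −αΔT+βΔS = −(2 × 10⁻⁴)(+0.7)+(7.2 × 10⁻⁴)(+0.72) = 3.8 × 10⁻⁴ → stable
The 129–192 m interval has Δρ < 0: lighter water underlies denser water.

129–192 m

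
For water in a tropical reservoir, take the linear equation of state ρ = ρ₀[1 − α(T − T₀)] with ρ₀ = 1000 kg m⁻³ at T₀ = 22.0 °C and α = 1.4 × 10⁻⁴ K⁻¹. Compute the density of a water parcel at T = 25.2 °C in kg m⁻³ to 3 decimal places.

999.552 kg m⁻³

T − T₀ = +3.2 K.
Bracket = 1 − α·(+3.2) = 1 + (-4.48 × 10⁻⁴) = 0.9995520.
ρ = 1000 × 0.9995520 = 999.552 kg m⁻³.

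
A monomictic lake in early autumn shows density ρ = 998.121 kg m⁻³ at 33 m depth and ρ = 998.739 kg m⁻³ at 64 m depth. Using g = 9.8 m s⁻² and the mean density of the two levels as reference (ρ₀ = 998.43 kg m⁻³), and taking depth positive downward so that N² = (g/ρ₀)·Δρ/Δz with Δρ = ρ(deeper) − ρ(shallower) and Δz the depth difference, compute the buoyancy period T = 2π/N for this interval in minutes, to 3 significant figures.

Δρ = 998.739 − 998.121 = 0.618 kg m⁻³ over Δz = 64 − 33 = 31 m.
N² = (9.8/998.43) × (0.618/31) = 1.9567 × 10⁻⁴ s⁻².
N = √(1.9567 × 10⁻⁴) = 0.013988 rad s⁻¹, so T = 2π/N = 449.18 s = 7.4863 min ≈ 7.49 min.
N² > 0, so the interval is statically stable.

7.49 min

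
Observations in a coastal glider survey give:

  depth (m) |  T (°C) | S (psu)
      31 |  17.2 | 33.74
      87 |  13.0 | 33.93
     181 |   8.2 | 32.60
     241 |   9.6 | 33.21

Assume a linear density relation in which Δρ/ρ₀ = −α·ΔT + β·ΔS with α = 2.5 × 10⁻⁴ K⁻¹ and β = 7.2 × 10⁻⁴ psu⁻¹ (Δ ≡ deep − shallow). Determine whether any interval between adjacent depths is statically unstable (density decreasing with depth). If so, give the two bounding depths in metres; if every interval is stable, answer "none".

none

Evaluate Δρ/ρ₀ = −αΔT + βΔS across each adjacent pair:
  31–87 m: −αΔT+βΔS = −(2.5 × 10⁻⁴)(-4.2)+(7.2 × 10⁻⁴)(+0.19) = 1.2 × 10⁻³ → stable
  87–181 m: −αΔT+βΔS = −(2.5 × 10⁻⁴)(-4.8)+(7.2 × 10⁻⁴)(-1.33) = 2.4 × 10⁻⁴ → stable
  181–241 m: −αΔT+βΔS = −(2.5 × 10⁻⁴)(+1.4)+(7.2 × 10⁻⁴)(+0.61) = 8.9 × 10⁻⁵ → stable
Every interval has Δρ > 0: the column is stably stratified throughout.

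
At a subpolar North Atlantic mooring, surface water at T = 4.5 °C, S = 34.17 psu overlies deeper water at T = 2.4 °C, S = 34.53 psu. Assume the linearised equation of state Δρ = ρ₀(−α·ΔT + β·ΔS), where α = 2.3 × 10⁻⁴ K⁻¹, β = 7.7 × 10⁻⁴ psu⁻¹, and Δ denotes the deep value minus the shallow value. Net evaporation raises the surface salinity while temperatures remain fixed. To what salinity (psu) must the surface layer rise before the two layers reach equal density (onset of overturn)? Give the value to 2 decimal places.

Neutral buoyancy requires −α(T_deep − T_surf) + β(S_deep − S_surf′) = 0.
S_surf′ = S_deep − (α/β)·ΔT = 34.53 − (2.3 × 10⁻⁴/7.7 × 10⁻⁴)·(-2.1) = 35.1573 psu.
Increase required: 35.1573 − 34.17 = 0.9873 psu.

35.16 psu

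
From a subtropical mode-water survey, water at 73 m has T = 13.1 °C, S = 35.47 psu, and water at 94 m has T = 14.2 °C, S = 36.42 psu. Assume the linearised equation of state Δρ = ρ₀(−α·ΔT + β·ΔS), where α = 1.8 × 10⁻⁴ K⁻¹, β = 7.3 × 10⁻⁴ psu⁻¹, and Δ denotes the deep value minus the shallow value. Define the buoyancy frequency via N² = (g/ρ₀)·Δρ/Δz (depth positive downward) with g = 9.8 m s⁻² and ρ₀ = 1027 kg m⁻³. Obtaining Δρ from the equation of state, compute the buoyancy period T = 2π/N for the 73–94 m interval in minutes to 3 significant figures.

ΔT = +1.1 K, ΔS = +0.95 psu (deep − shallow).
Δρ/ρ₀ = −αΔT + βΔS = -1.98 × 10⁻⁴ + 6.935 × 10⁻⁴ = 4.955 × 10⁻⁴, so Δρ ≈ 0.5089 kg m⁻³.
N² = (g/ρ₀)·Δρ/Δz = g·(Δρ/ρ₀)/Δz = 9.8 × 4.955 × 10⁻⁴ / 21 = 2.3123 × 10⁻⁴ s⁻².
N = √(2.3123 × 10⁻⁴) = 0.015206 rad s⁻¹ → T = 2π/N = 413.20 s = 6.8867 min ≈ 6.89 min.

6.89 min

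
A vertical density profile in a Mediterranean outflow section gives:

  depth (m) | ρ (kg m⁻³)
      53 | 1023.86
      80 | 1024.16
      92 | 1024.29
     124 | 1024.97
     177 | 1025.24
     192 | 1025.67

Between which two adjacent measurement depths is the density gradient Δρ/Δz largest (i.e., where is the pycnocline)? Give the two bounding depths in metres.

177–192 m

Compute the density gradient over each adjacent pair:
  53–80 m: Δρ/Δz = 0.30/27 = 0.011 kg m⁻⁴
  80–92 m: Δρ/Δz = 0.13/12 = 0.011 kg m⁻⁴
  92–124 m: Δρ/Δz = 0.68/32 = 0.021 kg m⁻⁴
  124–177 m: Δρ/Δz = 0.27/53 = 5.1 × 10⁻³ kg m⁻⁴
  177–192 m: Δρ/Δz = 0.43/15 = 0.029 kg m⁻⁴
The largest gradient is in the 177–192 m interval — the pycnocline.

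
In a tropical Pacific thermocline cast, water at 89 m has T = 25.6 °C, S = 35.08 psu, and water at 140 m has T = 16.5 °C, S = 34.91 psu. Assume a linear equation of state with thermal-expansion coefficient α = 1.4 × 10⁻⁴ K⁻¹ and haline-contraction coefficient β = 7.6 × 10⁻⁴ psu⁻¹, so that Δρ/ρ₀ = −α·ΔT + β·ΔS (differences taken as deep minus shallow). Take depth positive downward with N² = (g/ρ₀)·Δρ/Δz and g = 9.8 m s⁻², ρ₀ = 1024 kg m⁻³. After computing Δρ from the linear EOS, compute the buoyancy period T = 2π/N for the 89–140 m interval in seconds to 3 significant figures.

ΔT = -9.1 K, ΔS = -0.17 psu (deep − shallow).
Δρ/ρ₀ = −αΔT + βΔS = 1.274 × 10⁻³ − 1.292 × 10⁻⁴ = 1.1448 × 10⁻³, so Δρ ≈ 1.172 kg m⁻³.
N² = (g/ρ₀)·Δρ/Δz = g·(Δρ/ρ₀)/Δz = 9.8 × 1.1448 × 10⁻³ / 51 = 2.1998 × 10⁻⁴ s⁻².
N = √(2.1998 × 10⁻⁴) = 0.014832 rad s⁻¹ → T = 2π/N = 423.62 s ≈ 424 s.

424 s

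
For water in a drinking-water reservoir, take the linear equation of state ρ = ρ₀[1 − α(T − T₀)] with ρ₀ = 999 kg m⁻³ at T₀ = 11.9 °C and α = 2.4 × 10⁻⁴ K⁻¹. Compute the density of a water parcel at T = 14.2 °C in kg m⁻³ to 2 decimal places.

T − T₀ = +2.3 K.
Bracket = 1 − α·(+2.3) = 1 + (-5.52 × 10⁻⁴) = 0.9994480.
ρ = 999 × 0.9994480 = 998.45 kg m⁻³.

998.45 kg m⁻³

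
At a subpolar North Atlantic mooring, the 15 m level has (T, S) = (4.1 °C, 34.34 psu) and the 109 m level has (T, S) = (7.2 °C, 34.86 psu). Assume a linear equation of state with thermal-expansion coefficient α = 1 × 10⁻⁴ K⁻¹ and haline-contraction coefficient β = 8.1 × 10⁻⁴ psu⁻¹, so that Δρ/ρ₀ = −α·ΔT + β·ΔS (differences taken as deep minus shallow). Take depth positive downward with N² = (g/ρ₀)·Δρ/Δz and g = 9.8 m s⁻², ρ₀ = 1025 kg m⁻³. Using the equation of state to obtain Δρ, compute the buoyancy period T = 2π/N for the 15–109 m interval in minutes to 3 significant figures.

30.8 min

ΔT = +3.1 K, ΔS = +0.52 psu (deep − shallow).
Δρ/ρ₀ = −αΔT + βΔS = -3.10 × 10⁻⁴ + 4.212 × 10⁻⁴ = 1.112 × 10⁻⁴, so Δρ ≈ 0.1140 kg m⁻³.
N² = (g/ρ₀)·Δρ/Δz = g·(Δρ/ρ₀)/Δz = 9.8 × 1.112 × 10⁻⁴ / 94 = 1.1593 × 10⁻⁵ s⁻².
N = √(1.1593 × 10⁻⁵) = 3.4048 × 10⁻³ rad s⁻¹ → T = 2π/N = 1.8454 × 10³ s = 30.757 min ≈ 30.8 min.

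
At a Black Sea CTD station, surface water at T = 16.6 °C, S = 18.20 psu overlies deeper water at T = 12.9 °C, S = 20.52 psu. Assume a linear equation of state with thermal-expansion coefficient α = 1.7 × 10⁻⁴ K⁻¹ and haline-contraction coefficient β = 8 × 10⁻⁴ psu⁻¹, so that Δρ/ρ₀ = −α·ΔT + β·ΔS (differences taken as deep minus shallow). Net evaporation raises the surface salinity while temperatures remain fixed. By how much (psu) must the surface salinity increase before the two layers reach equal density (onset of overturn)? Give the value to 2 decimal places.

3.11 psu

Neutral buoyancy requires −α(T_deep − T_surf) + β(S_deep − S_surf′) = 0.
S_surf′ = S_deep − (α/β)·ΔT = 20.52 − (1.7 × 10⁻⁴/8 × 10⁻⁴)·(-3.7) = 21.3062 psu.
Increase required: 21.3062 − 18.20 = 3.1062 psu.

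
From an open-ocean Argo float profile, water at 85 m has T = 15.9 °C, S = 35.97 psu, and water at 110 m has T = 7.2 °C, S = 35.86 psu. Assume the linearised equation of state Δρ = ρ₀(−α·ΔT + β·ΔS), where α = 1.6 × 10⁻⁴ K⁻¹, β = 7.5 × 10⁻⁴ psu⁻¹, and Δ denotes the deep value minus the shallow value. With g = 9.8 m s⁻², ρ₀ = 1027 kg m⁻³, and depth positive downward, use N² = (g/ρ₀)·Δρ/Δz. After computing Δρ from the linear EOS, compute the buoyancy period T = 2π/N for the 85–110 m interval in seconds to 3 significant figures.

ΔT = -8.7 K, ΔS = -0.11 psu (deep − shallow).
Δρ/ρ₀ = −αΔT + βΔS = 1.392 × 10⁻³ − 8.25 × 10⁻⁵ = 1.3095 × 10⁻³, so Δρ ≈ 1.345 kg m⁻³.
N² = (g/ρ₀)·Δρ/Δz = g·(Δρ/ρ₀)/Δz = 9.8 × 1.3095 × 10⁻³ / 25 = 5.1332 × 10⁻⁴ s⁻².
N = √(5.1332 × 10⁻⁴) = 0.022657 rad s⁻¹ → T = 2π/N = 277.32 s ≈ 277 s.

277 s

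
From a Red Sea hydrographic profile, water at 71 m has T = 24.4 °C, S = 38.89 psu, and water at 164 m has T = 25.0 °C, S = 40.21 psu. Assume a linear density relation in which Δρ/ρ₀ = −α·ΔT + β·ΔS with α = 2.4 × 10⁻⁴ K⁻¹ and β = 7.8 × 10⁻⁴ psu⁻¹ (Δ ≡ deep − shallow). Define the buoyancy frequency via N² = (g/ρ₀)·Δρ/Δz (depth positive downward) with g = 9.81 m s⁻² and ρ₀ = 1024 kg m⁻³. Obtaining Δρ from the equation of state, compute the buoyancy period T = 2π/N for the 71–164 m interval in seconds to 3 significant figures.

650 s

ΔT = +0.6 K, ΔS = +1.32 psu (deep − shallow).
Δρ/ρ₀ = −αΔT + βΔS = -1.44 × 10⁻⁴ + 1.0296 × 10⁻³ = 8.856 × 10⁻⁴, so Δρ ≈ 0.9069 kg m⁻³.
N² = (g/ρ₀)·Δρ/Δz = g·(Δρ/ρ₀)/Δz = 9.81 × 8.856 × 10⁻⁴ / 93 = 9.3417 × 10⁻⁵ s⁻².
N = √(9.3417 × 10⁻⁵) = 9.6652 × 10⁻³ rad s⁻¹ → T = 2π/N = 650.08 s ≈ 650 s.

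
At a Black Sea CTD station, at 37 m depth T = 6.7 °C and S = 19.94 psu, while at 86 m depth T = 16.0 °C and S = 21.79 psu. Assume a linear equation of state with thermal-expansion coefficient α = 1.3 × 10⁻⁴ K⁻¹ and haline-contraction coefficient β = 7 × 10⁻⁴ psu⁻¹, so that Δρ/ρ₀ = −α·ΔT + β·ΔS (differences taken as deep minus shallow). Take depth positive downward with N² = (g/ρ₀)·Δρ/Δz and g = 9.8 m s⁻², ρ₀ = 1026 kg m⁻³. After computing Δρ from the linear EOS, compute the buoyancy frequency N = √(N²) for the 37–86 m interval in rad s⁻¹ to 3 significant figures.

4.15 × 10⁻³ rad s⁻¹

ΔT = +9.3 K, ΔS = +1.85 psu (deep − shallow).
Δρ/ρ₀ = −αΔT + βΔS = -1.209 × 10⁻³ + 1.295 × 10⁻³ = 8.60 × 10⁻⁵, so Δρ ≈ 0.08824 kg m⁻³.
N² = (g/ρ₀)·Δρ/Δz = g·(Δρ/ρ₀)/Δz = 9.8 × 8.60 × 10⁻⁵ / 49 = 1.7200 × 10⁻⁵ s⁻².
N = √(1.7200 × 10⁻⁵) = 4.1473 × 10⁻³ rad s⁻¹ ≈ 4.15 × 10⁻³ rad s⁻¹.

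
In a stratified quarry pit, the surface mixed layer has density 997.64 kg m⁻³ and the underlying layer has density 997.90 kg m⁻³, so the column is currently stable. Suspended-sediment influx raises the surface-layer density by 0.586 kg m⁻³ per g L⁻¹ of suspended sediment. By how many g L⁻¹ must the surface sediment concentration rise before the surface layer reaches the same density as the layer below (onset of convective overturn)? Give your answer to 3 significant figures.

Density deficit of the surface layer: 997.90 − 997.64 = 0.26 kg m⁻³.
Required change = 0.26 / 0.586 = 0.444 g L⁻¹.

0.444 g L⁻¹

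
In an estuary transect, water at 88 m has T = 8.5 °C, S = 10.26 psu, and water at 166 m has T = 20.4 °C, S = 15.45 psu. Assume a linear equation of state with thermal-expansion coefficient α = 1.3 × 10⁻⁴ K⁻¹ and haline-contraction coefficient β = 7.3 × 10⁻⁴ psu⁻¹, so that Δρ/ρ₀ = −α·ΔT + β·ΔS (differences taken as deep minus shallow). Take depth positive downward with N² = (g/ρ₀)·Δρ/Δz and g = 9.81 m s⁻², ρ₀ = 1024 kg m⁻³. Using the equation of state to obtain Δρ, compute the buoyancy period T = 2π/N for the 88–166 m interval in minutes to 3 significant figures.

ΔT = +11.9 K, ΔS = +5.19 psu (deep − shallow).
Δρ/ρ₀ = −αΔT + βΔS = -1.547 × 10⁻³ + 3.7887 × 10⁻³ = 2.2417 × 10⁻³, so Δρ ≈ 2.296 kg m⁻³.
N² = (g/ρ₀)·Δρ/Δz = g·(Δρ/ρ₀)/Δz = 9.81 × 2.2417 × 10⁻³ / 78 = 2.8194 × 10⁻⁴ s⁻².
N = √(2.8194 × 10⁻⁴) = 0.016791 rad s⁻¹ → T = 2π/N = 374.20 s = 6.2367 min ≈ 6.24 min.

6.24 min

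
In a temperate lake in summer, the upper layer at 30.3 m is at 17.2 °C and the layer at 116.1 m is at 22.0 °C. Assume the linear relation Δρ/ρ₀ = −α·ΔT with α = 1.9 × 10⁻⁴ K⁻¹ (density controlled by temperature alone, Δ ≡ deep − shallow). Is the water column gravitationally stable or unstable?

ΔT = 22.0 − 17.2 = +4.8 K, so Δρ/ρ₀ = −αΔT = -9.12 × 10⁻⁴.
Δρ/ρ₀ < 0, so Δρ < 0: deeper water is lighter → statically unstable; the column would overturn.

unstable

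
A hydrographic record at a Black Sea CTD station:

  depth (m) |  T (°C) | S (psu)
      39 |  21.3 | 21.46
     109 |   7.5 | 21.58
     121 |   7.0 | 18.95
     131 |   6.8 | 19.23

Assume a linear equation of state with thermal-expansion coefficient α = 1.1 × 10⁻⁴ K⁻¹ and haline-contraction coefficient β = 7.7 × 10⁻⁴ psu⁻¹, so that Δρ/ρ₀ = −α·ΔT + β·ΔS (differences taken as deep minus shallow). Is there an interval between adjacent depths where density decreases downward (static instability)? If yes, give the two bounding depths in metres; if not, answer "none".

Evaluate Δρ/ρ₀ = −αΔT + βΔS across each adjacent pair:
  39–109 m: −αΔT+βΔS = −(1.1 × 10⁻⁴)(-13.8)+(7.7 × 10⁻⁴)(+0.12) = 1.6 × 10⁻³ → stable
  109–121 m: −αΔT+βΔS = −(1.1 × 10⁻⁴)(-0.5)+(7.7 × 10⁻⁴)(-2.63) = -2.0 × 10⁻³ → UNSTABLE
  121–131 m: −αΔT+βΔS = −(1.1 × 10⁻⁴)(-0.2)+(7.7 × 10⁻⁴)(+0.28) = 2.4 × 10⁻⁴ → stable
The 109–121 m interval has Δρ < 0: lighter water underlies denser water.

109–121 m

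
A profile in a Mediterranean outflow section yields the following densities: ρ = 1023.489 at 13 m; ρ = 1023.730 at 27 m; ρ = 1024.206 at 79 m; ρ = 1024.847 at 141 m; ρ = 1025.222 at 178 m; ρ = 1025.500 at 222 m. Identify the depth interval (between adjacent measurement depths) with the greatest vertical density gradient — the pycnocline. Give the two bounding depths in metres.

Compute the density gradient over each adjacent pair:
  13–27 m: Δρ/Δz = 0.241/14 = 0.017 kg m⁻⁴
  27–79 m: Δρ/Δz = 0.476/52 = 9.2 × 10⁻³ kg m⁻⁴
  79–141 m: Δρ/Δz = 0.641/62 = 0.010 kg m⁻⁴
  141–178 m: Δρ/Δz = 0.375/37 = 0.010 kg m⁻⁴
  178–222 m: Δρ/Δz = 0.278/44 = 6.3 × 10⁻³ kg m⁻⁴
The largest gradient is in the 13–27 m interval — the pycnocline.

13–27 m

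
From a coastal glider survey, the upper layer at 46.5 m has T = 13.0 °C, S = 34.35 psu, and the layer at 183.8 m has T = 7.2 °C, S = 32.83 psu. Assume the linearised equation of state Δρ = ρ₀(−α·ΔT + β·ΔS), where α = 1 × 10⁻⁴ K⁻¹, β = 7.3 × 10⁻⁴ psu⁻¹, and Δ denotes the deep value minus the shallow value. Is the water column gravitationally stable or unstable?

ΔT = 7.2 − 13.0 = -5.8 K and ΔS = 32.83 − 34.35 = -1.52 psu (deep − shallow).
−αΔT = 5.80 × 10⁻⁴; βΔS = -1.1096 × 10⁻³; sum Δρ/ρ₀ = -5.296 × 10⁻⁴.
Δρ/ρ₀ < 0, so Δρ < 0: deeper water is lighter → statically unstable; the column would overturn.

unstable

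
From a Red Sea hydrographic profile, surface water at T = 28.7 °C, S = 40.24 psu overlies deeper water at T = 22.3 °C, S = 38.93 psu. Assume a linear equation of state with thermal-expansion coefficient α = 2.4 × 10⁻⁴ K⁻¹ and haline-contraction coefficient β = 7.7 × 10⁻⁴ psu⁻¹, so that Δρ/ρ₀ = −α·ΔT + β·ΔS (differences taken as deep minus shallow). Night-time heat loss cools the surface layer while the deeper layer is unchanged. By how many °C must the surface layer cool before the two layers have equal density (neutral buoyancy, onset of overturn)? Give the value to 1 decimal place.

2.2 °C

Neutral buoyancy requires Δρ = 0, i.e. −α(T_deep − T_surf′) + β(S_deep − S_surf) = 0.
T_surf′ = T_deep − (β/α)·ΔS = 22.3 − (7.7 × 10⁻⁴/2.4 × 10⁻⁴)·(-1.31) = 26.503 °C.
Cooling required: 28.7 − (26.503) = 2.197 °C.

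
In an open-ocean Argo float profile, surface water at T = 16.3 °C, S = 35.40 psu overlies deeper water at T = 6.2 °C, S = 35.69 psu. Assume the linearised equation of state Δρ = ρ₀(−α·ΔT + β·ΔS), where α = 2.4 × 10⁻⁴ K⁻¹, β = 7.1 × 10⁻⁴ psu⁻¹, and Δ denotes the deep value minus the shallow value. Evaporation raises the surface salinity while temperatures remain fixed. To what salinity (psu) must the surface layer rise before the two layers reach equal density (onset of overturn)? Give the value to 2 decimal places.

39.10 psu

Neutral buoyancy requires −α(T_deep − T_surf) + β(S_deep − S_surf′) = 0.
S_surf′ = S_deep − (α/β)·ΔT = 35.69 − (2.4 × 10⁻⁴/7.1 × 10⁻⁴)·(-10.1) = 39.1041 psu.
Increase required: 39.1041 − 35.40 = 3.7041 psu.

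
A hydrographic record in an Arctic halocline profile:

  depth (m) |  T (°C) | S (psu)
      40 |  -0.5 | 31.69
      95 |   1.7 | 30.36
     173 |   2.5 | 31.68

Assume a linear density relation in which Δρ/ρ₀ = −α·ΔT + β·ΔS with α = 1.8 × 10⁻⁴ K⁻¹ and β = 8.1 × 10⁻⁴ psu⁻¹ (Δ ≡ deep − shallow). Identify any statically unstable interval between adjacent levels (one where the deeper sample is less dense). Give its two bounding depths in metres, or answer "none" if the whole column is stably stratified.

Evaluate Δρ/ρ₀ = −αΔT + βΔS across each adjacent pair:
  40–95 m: −αΔT+βΔS = −(1.8 × 10⁻⁴)(+2.2)+(8.1 × 10⁻⁴)(-1.33) = -1.5 × 10⁻³ → UNSTABLE
  95–173 m: −αΔT+βΔS = −(1.8 × 10⁻⁴)(+0.8)+(8.1 × 10⁻⁴)(+1.32) = 9.3 × 10⁻⁴ → stable
The 40–95 m interval has Δρ < 0: lighter water underlies denser water.

40–95 m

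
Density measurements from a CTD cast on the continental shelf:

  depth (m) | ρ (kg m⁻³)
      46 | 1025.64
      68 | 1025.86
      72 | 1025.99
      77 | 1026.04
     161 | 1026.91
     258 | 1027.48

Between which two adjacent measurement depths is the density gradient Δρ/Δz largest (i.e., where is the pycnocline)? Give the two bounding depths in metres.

68–72 m

Compute the density gradient over each adjacent pair:
  46–68 m: Δρ/Δz = 0.22/22 = 0.010 kg m⁻⁴
  68–72 m: Δρ/Δz = 0.13/4 = 0.033 kg m⁻⁴
  72–77 m: Δρ/Δz = 0.05/5 = 0.010 kg m⁻⁴
  77–161 m: Δρ/Δz = 0.87/84 = 0.010 kg m⁻⁴
  161–258 m: Δρ/Δz = 0.57/97 = 5.9 × 10⁻³ kg m⁻⁴
The largest gradient is in the 68–72 m interval — the pycnocline.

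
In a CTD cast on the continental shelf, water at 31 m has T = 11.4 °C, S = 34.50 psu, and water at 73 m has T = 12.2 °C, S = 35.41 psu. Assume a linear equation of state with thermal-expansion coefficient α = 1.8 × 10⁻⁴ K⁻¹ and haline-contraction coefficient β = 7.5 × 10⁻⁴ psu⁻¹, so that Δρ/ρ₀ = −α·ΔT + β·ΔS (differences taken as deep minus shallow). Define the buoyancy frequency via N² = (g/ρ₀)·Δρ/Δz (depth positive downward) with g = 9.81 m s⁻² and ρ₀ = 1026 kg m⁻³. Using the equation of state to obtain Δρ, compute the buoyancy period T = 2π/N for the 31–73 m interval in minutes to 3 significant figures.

ΔT = +0.8 K, ΔS = +0.91 psu (deep − shallow).
Δρ/ρ₀ = −αΔT + βΔS = -1.44 × 10⁻⁴ + 6.825 × 10⁻⁴ = 5.385 × 10⁻⁴, so Δρ ≈ 0.5525 kg m⁻³.
N² = (g/ρ₀)·Δρ/Δz = g·(Δρ/ρ₀)/Δz = 9.81 × 5.385 × 10⁻⁴ / 42 = 1.2578 × 10⁻⁴ s⁻².
N = √(1.2578 × 10⁻⁴) = 0.011215 rad s⁻¹ → T = 2π/N = 560.25 s = 9.3375 min ≈ 9.34 min.

9.34 min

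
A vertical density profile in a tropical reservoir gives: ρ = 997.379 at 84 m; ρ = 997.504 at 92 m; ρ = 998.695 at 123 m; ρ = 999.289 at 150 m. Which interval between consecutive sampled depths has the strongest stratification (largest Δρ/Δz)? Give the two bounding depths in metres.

Compute the density gradient over each adjacent pair:
  84–92 m: Δρ/Δz = 0.125/8 = 0.016 kg m⁻⁴
  92–123 m: Δρ/Δz = 1.191/31 = 0.038 kg m⁻⁴
  123–150 m: Δρ/Δz = 0.594/27 = 0.022 kg m⁻⁴
The largest gradient is in the 92–123 m interval — the pycnocline.

92–123 m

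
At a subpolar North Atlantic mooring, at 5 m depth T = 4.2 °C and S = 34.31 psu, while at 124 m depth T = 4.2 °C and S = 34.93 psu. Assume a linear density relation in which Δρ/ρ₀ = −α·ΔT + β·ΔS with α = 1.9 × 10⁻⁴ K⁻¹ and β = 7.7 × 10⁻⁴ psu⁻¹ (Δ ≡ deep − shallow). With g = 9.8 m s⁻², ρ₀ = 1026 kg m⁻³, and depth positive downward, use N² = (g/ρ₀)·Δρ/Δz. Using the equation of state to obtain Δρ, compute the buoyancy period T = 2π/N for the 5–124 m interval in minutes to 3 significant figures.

16.7 min

ΔT = +0.0 K, ΔS = +0.62 psu (deep − shallow).
Δρ/ρ₀ = −αΔT + βΔS = 0 + 4.774 × 10⁻⁴ = 4.774 × 10⁻⁴, so Δρ ≈ 0.4898 kg m⁻³.
N² = (g/ρ₀)·Δρ/Δz = g·(Δρ/ρ₀)/Δz = 9.8 × 4.774 × 10⁻⁴ / 119 = 3.9315 × 10⁻⁵ s⁻².
N = √(3.9315 × 10⁻⁵) = 6.2702 × 10⁻³ rad s⁻¹ → T = 2π/N = 1.0021 × 10³ s = 16.702 min ≈ 16.7 min.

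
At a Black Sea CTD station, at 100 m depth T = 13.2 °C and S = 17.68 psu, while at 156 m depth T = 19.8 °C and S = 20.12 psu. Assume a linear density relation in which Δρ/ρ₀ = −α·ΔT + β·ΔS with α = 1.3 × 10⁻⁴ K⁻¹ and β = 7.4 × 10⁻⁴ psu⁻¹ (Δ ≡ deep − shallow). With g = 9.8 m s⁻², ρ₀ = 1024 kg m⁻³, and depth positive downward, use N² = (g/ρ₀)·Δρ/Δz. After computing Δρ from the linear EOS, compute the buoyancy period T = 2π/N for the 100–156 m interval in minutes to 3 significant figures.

8.13 min

ΔT = +6.6 K, ΔS = +2.44 psu (deep − shallow).
Δρ/ρ₀ = −αΔT + βΔS = -8.58 × 10⁻⁴ + 1.8056 × 10⁻³ = 9.476 × 10⁻⁴, so Δρ ≈ 0.9703 kg m⁻³.
N² = (g/ρ₀)·Δρ/Δz = g·(Δρ/ρ₀)/Δz = 9.8 × 9.476 × 10⁻⁴ / 56 = 1.6583 × 10⁻⁴ s⁻².
N = √(1.6583 × 10⁻⁴) = 0.012877 rad s⁻¹ → T = 2π/N = 487.94 s = 8.1323 min ≈ 8.13 min.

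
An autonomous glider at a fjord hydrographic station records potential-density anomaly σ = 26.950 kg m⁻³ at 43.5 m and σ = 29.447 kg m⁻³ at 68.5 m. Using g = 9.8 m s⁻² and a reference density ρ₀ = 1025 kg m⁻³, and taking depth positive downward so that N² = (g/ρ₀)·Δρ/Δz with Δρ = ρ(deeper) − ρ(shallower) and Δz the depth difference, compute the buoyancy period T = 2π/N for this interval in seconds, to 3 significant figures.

203 s

Δρ = 1029.447 − 1026.950 = 2.497 kg m⁻³ over Δz = 68.5 − 43.5 = 25 m.
N² = (9.8/1025) × (2.497/25) = 9.5495 × 10⁻⁴ s⁻².
N = √(9.5495 × 10⁻⁴) = 0.030902 rad s⁻¹, so T = 2π/N = 203.33 s ≈ 203 s.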